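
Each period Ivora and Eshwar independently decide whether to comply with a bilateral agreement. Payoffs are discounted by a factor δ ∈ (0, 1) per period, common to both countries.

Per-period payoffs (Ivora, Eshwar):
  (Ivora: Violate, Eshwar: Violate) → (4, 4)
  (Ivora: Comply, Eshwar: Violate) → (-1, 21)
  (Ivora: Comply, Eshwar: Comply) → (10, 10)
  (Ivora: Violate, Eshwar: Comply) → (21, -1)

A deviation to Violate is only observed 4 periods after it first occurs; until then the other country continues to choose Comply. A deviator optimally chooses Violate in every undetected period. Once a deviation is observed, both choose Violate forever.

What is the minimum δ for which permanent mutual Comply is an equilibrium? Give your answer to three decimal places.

0.897

A deviator earns 21 for 4 periods, then 4 forever; cooperating earns 10 forever. Multiplying the IC by (1−δ):
10 ≥ 21(1−δ^4) + 4δ^4, so 17·δ^4 ≥ 11 and δ^4 ≥ 11/17.
δ ≥ (11/17)^(1/4) ≈ 0.897.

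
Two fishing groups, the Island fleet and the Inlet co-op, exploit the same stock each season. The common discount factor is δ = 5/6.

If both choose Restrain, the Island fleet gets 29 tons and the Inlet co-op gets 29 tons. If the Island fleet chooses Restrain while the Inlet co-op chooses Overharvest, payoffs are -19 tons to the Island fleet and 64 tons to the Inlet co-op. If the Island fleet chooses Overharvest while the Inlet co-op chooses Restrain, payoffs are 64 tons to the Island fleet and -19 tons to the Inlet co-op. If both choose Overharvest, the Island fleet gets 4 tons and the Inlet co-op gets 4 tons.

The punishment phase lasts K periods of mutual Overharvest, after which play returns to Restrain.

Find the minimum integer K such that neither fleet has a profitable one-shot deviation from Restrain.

Need Σ_{k=1}^{K} δ^k ≥ (64−29)/(29−4) = 1.4000 at δ = 5/6.
At K = 1 the sum is 0.8333 < 1.4000; at K = 2 it is 1.5278 ≥ 1.4000.
So the minimum punishment length is K = 2.

2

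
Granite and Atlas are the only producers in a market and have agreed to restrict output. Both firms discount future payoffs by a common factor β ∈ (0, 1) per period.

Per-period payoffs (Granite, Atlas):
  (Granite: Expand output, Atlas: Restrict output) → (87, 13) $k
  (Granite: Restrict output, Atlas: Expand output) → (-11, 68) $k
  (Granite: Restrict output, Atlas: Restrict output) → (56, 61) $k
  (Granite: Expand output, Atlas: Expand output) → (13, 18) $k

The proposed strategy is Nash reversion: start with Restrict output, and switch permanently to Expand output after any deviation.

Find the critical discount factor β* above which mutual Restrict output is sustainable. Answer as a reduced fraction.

31/74

Granite: cooperation gives 56 each period; deviation gives 87 once then 13 forever.
  56/(1−β) ≥ 87 + 13β/(1−β) ⇒ β ≥ 31/74.
Atlas: cooperation gives 61 each period; deviation gives 68 once then 18 forever.
  β ≥ 7/50.
Both must hold, so the binding constraint is Granite's: β ≥ 31/74.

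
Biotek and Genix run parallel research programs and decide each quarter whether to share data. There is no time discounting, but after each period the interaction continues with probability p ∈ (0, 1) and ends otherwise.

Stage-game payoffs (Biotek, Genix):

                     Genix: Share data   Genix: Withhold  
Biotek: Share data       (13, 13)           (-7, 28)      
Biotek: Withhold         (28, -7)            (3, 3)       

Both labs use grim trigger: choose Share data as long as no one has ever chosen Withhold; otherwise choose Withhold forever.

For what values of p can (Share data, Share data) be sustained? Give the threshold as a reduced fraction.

3/5

Expected cooperation value is 13 + p·13 + p²·13 + … = 13/(1−p); deviation gives 28 + p·3/(1−p).
13 ≥ 28(1−p) + 3p ⇒ 25p ≥ 15 ⇒ p ≥ 15/25 = 3/5.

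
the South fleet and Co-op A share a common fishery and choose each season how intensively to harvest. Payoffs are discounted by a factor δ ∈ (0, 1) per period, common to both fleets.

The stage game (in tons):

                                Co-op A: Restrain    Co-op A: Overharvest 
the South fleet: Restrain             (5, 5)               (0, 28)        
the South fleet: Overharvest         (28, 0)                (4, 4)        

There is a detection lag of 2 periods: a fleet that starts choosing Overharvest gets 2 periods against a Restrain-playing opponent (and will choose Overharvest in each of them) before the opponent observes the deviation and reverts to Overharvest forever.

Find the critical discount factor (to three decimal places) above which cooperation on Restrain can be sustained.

Deviating for the 2 undetected periods gains 28−5 = 23 per period over cooperation, then loses 5−4 = 1 per period forever once punishment starts.
Gain: 23(1 + δ + … + δ^1); loss: 1·δ^2/(1−δ).
No profitable deviation ⇔ 23(1−δ^2) ≤ 1·δ^2, i.e. δ^2 ≥ 23/(23+1) = 23/24.
Hence δ ≥ (23/24)^(1/2) ≈ 0.979.

0.979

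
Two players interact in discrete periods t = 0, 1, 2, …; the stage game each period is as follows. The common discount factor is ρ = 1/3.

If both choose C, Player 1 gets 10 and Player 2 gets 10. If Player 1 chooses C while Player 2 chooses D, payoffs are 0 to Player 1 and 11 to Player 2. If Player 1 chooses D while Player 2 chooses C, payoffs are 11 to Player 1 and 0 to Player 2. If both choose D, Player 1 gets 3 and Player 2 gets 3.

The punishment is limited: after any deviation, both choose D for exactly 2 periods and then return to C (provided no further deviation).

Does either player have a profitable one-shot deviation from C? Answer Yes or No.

IC: ρ+…+ρ^2 ≥ (11−10)/(10−3) = 1/7.
At ρ = 1/3: partial sum = 0.4444 ≥ 0.1429. Cooperation sustainable.

No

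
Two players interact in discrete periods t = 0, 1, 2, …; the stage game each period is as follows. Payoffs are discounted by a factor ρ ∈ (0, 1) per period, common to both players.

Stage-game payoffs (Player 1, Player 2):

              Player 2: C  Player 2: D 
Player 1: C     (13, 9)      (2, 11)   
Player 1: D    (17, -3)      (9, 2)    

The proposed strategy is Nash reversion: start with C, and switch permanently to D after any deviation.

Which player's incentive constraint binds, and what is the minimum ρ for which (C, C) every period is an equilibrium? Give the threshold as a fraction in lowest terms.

For Player 1: deviation gain 17−13 = 4, per-period punishment loss 13−9 = 4. IC gives ρ ≥ 4/8 = 1/2.
For Player 2: gain 2, loss 7 per period, so ρ ≥ 2/9.
The tighter constraint is Player 1's, so cooperation needs ρ ≥ 1/2.

Player 1; ρ ≥ 1/2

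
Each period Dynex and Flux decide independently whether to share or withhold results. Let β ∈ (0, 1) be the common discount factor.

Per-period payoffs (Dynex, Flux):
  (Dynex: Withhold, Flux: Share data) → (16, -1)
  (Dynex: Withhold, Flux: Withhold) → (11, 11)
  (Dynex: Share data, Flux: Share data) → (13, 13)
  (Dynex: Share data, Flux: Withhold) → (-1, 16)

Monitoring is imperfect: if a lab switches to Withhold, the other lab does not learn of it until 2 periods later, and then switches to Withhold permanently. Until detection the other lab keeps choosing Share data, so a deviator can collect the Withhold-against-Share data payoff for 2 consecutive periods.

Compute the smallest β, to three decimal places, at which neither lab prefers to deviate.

A deviator earns 16 for 2 periods, then 11 forever; cooperating earns 13 forever. Multiplying the IC by (1−β):
13 ≥ 16(1−β^2) + 11β^2, so 5·β^2 ≥ 3 and β^2 ≥ 3/5.
β ≥ (3/5)^(1/2) ≈ 0.775.

0.775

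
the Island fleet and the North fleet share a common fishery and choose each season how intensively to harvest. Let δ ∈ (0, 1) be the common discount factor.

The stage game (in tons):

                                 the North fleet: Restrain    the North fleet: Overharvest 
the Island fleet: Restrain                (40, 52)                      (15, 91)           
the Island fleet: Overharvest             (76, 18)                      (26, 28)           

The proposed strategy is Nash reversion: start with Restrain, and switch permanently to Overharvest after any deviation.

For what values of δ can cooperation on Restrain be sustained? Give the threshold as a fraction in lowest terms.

18/25

the Island fleet's threshold: (76−40)/(76−26) = 18/25.
the North fleet's threshold: (91−52)/(91−28) = 13/21.
18/25 > 13/21, so the Island fleet binds and δ* = 18/25.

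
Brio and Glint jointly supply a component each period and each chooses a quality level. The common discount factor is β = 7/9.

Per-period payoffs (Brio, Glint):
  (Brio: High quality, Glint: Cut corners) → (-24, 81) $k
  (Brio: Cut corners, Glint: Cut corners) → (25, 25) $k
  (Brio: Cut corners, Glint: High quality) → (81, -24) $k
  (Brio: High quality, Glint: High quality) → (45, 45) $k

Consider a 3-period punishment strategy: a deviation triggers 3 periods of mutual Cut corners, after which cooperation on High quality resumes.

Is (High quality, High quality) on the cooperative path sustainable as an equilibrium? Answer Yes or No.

Yes

IC: β+…+β^3 ≥ (81−45)/(45−25) = 9/5.
At β = 7/9: partial sum = 1.8532 ≥ 1.8000. Cooperation sustainable.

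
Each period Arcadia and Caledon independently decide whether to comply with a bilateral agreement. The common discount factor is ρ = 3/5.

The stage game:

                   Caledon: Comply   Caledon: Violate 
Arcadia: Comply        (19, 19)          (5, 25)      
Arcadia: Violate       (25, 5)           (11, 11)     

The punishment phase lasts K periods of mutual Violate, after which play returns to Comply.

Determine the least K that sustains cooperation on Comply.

IC: ρ(1−ρ^K)/(1−ρ) ≥ (25−19)/(19−11) = 3/4.
With ρ = 3/5: need 1 − ρ^K ≥ 3/4·(1−3/5)/(3/5), i.e. ρ^K ≤ 0.5000.
Since (3/5)^1 = 0.6000 and (3/5)^2 = 0.3600, the smallest such K is 2.

2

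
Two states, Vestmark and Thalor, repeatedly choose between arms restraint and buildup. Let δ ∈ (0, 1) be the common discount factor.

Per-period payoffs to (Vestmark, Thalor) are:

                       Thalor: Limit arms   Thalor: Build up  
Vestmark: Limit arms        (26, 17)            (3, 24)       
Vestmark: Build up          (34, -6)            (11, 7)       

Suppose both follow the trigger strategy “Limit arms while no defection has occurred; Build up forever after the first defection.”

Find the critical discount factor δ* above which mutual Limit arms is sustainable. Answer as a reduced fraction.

For Vestmark: deviation gain 34−26 = 8, per-period punishment loss 26−11 = 15. IC gives δ ≥ 8/23.
For Thalor: gain 7, loss 10 per period, so δ ≥ 7/17.
The tighter constraint is Thalor's, so cooperation needs δ ≥ 7/17.

7/17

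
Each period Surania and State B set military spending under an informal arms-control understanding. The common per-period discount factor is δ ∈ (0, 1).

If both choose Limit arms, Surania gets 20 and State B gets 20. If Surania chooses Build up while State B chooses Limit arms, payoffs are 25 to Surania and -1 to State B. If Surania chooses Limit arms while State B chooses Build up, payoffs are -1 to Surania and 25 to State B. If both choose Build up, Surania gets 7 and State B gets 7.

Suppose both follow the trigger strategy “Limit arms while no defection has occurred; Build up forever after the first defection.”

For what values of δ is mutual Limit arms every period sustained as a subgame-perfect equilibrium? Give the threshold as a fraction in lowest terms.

Cooperation forever yields 20 each period: 20/(1−δ).
Deviating yields 25 once, then 7 forever: 25 + 7δ/(1−δ).
No profitable deviation requires 20/(1−δ) ≥ 25 + 7δ/(1−δ).
Multiplying by (1−δ): 20 ≥ 25(1−δ) + 7δ = 25 − 18δ.
So 18δ ≥ 5, i.e. δ ≥ 5/18.

5/18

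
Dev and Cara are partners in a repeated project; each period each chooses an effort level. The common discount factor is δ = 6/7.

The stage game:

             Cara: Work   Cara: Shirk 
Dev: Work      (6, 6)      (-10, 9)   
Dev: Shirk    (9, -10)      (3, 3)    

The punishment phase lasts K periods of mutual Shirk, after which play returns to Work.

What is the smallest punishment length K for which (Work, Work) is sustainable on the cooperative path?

2

No profitable deviation requires (6−3)(δ+…+δ^K) ≥ 9−6, i.e. δ+…+δ^K ≥ 1 ≈ 1.0000.
With δ = 6/7, the partial sums are K=1: 0.8571, K=2: 1.5918.
K = 2 is the first length at which the sum reaches 1.0000.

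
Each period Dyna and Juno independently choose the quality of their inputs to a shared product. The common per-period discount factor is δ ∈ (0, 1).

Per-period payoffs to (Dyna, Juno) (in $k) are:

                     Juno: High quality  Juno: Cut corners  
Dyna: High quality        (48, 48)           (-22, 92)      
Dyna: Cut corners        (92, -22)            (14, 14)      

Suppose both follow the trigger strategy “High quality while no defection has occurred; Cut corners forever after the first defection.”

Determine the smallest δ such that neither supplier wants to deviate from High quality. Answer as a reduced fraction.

22/39

48/(1−δ) ≥ 92 + 14δ/(1−δ)
48 ≥ 92 − 78δ
δ ≥ 44/78 = 22/39.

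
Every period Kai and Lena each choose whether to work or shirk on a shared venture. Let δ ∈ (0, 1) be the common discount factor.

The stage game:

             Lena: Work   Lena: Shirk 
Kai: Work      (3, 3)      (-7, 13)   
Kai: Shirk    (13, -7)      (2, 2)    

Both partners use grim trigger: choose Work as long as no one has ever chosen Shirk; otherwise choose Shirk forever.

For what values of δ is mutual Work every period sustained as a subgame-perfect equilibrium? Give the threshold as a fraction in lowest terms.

10/11

One-period gain from deviating is 13 − 3 = 10. The loss is 3 − 2 = 1 in every subsequent period, with present value 1·δ/(1−δ).
Deviation is unprofitable when 1·δ/(1−δ) ≥ 10, i.e. δ/(1−δ) ≥ 10.
Equivalently δ ≥ 10/(10+1) = 10/11.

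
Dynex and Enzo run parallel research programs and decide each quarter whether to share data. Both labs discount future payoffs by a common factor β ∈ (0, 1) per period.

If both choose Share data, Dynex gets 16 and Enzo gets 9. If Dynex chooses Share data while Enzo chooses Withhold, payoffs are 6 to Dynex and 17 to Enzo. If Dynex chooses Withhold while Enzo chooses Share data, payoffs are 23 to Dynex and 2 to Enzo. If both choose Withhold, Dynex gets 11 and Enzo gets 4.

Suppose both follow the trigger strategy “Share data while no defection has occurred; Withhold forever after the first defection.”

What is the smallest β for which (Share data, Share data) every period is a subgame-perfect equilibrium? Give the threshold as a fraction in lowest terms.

8/13

Dynex: cooperation gives 16 each period; deviation gives 23 once then 11 forever.
  16/(1−β) ≥ 23 + 11β/(1−β) ⇒ β ≥ 7/12.
Enzo: cooperation gives 9 each period; deviation gives 17 once then 4 forever.
  β ≥ 8/13.
Both must hold, so the binding constraint is Enzo's: β ≥ 8/13.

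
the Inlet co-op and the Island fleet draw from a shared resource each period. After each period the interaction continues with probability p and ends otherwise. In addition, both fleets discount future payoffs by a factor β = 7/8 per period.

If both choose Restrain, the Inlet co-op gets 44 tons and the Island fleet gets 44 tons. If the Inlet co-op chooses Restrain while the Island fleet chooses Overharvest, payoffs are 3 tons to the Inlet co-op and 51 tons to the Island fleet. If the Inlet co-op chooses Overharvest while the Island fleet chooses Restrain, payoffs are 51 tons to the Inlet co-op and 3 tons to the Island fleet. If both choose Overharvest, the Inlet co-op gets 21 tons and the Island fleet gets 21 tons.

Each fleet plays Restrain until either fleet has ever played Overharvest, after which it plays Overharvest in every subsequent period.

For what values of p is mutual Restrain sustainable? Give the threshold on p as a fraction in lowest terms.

Expected continuation weight on next period's payoff is β·p = 7/8·p, which plays the role of the discount factor.
Cooperation requires 7/8·p ≥ (51−44)/(51−21) = 7/30, hence p ≥ 4/15.

4/15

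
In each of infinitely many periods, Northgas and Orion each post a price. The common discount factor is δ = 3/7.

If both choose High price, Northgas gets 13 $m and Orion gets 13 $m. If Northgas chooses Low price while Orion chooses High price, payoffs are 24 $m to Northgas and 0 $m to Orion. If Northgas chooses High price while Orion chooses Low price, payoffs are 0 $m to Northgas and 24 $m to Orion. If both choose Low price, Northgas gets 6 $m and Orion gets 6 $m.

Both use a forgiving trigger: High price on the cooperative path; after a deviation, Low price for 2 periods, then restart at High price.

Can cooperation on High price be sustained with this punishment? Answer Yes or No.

IC: δ+…+δ^2 ≥ (24−13)/(13−6) = 11/7.
At δ = 3/7: partial sum = 0.6122 < 1.5714. Cooperation not sustainable.

No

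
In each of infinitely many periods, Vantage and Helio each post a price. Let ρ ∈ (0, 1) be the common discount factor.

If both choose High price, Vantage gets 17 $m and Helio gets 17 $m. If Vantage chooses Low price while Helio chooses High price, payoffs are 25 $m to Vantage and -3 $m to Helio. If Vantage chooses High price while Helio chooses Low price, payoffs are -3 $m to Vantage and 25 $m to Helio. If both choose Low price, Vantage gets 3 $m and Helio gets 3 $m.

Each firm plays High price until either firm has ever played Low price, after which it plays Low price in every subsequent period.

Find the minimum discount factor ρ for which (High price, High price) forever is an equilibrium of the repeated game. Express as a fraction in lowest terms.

Under grim trigger the critical discount factor is (T−C)/(T−P) with T = 25, C = 17, P = 3.
ρ* = (25−17)/(25−3) = 8/22 = 4/11.

4/11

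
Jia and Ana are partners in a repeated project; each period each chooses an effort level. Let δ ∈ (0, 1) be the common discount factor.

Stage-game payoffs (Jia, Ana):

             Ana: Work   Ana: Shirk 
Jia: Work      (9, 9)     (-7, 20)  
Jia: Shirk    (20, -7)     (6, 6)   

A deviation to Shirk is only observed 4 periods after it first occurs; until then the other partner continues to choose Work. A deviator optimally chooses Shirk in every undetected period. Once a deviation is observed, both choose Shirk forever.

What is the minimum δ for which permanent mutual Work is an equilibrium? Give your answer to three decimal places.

Deviating for the 4 undetected periods gains 20−9 = 11 per period over cooperation, then loses 9−6 = 3 per period forever once punishment starts.
Gain: 11(1 + δ + … + δ^3); loss: 3·δ^4/(1−δ).
No profitable deviation ⇔ 11(1−δ^4) ≤ 3·δ^4, i.e. δ^4 ≥ 11/(11+3) = 11/14.
Hence δ ≥ (11/14)^(1/4) ≈ 0.941.

0.941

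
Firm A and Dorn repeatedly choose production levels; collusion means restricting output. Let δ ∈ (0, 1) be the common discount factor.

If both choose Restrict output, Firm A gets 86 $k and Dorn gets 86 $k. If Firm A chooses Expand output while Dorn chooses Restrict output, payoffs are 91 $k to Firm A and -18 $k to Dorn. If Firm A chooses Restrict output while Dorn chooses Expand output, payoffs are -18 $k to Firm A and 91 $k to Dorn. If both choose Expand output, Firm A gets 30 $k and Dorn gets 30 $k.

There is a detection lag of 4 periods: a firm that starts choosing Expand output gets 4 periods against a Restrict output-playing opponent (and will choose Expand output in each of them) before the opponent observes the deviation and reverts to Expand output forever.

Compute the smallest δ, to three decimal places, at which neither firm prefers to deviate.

0.535

A deviator earns 91 for 4 periods, then 30 forever; cooperating earns 86 forever. Multiplying the IC by (1−δ):
86 ≥ 91(1−δ^4) + 30δ^4, so 61·δ^4 ≥ 5 and δ^4 ≥ 5/61.
δ ≥ (5/61)^(1/4) ≈ 0.535.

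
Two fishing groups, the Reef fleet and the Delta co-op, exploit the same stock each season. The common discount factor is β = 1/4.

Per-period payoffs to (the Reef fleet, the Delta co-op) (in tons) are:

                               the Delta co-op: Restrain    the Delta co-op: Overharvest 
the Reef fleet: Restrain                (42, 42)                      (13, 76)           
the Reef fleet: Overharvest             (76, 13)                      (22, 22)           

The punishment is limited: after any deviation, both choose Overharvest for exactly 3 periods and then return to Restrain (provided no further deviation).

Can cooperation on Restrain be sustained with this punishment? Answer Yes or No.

No

Comparing payoff streams over the 4 periods until play realigns: cooperate → 42(1+β+…+β^3); deviate → 76 + 22(β+…+β^3).
Cooperation is sustained iff (42−22)(β+…+β^3) ≥ 76−42.
β+…+β^3 = 1/4·(1−(1/4)^3)/(1−1/4) = 0.3281, and (76−42)/(42−22) = 1.7000.
0.3281 < 1.7000, so cooperation is not sustainable.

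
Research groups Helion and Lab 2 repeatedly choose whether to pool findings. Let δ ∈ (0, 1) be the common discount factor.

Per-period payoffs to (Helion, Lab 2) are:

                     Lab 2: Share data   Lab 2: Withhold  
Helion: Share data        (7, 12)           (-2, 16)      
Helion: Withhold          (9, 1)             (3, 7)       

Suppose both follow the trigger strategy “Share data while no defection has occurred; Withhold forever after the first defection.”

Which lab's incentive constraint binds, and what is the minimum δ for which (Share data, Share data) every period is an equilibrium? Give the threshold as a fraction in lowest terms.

Lab 2; δ ≥ 4/9

Helion: cooperation gives 7 each period; deviation gives 9 once then 3 forever.
  7/(1−δ) ≥ 9 + 3δ/(1−δ) ⇒ δ ≥ 2/6 = 1/3.
Lab 2: cooperation gives 12 each period; deviation gives 16 once then 7 forever.
  δ ≥ 4/9.
Both must hold, so the binding constraint is Lab 2's: δ ≥ 4/9.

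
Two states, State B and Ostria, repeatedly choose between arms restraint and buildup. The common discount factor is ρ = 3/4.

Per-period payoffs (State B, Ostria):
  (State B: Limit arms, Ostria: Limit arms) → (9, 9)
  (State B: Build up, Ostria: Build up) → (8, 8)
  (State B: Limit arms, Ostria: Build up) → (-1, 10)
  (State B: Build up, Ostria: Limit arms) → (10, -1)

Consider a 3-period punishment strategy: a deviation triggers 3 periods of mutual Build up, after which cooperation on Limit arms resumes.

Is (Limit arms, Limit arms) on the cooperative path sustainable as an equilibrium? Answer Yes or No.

Yes

A one-shot deviation gives 10 now, then 8 for 3 periods, then back to 9.
Gain from deviating: (10−9) today; loss: (9−8) in each of the next 3 periods.
No-deviation condition: (9−8)(ρ+…+ρ^3) ≥ 10−9, i.e. ρ+…+ρ^3 ≥ 1.
At ρ = 3/4: ρ+…+ρ^3 = 1.7344 ≥ 1.0000.
So cooperation is sustainable.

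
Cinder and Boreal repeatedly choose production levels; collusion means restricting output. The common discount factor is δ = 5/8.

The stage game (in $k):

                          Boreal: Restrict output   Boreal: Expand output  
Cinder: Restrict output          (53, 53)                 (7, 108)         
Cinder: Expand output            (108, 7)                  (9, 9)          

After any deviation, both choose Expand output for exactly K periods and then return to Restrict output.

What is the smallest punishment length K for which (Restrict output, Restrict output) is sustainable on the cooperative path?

Need Σ_{k=1}^{K} δ^k ≥ (108−53)/(53−9) = 1.2500 at δ = 5/8.
At K = 2 the sum is 1.0156 < 1.2500; at K = 3 it is 1.2598 ≥ 1.2500.
So the minimum punishment length is K = 3.

3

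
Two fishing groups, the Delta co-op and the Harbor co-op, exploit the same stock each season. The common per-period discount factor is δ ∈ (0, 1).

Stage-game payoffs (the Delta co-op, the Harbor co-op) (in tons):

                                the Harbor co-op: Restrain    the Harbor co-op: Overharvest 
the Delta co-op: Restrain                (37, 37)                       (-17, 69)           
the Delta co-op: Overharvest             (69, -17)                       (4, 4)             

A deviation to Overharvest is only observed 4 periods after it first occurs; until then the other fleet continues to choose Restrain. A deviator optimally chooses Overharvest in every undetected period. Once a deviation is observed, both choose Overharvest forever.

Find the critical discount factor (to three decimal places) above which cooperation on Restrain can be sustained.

0.838

A deviator earns 69 for 4 periods, then 4 forever; cooperating earns 37 forever. Multiplying the IC by (1−δ):
37 ≥ 69(1−δ^4) + 4δ^4, so 65·δ^4 ≥ 32 and δ^4 ≥ 32/65.
δ ≥ (32/65)^(1/4) ≈ 0.838.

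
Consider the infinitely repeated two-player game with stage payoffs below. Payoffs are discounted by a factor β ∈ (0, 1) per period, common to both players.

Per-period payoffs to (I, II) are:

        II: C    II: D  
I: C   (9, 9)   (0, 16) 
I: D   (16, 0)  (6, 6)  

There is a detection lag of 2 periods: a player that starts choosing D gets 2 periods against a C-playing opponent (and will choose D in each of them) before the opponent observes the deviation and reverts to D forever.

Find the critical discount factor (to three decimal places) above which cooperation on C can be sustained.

0.837

A deviator earns 16 for 2 periods, then 6 forever; cooperating earns 9 forever. Multiplying the IC by (1−β):
9 ≥ 16(1−β^2) + 6β^2, so 10·β^2 ≥ 7 and β^2 ≥ 7/10.
β ≥ (7/10)^(1/2) ≈ 0.837.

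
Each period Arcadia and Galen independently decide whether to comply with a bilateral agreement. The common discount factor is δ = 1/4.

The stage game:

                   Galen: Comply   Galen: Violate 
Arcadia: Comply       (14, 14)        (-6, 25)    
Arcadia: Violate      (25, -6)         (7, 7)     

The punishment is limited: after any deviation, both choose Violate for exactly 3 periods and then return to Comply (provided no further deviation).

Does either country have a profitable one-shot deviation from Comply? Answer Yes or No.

A one-shot deviation gives 25 now, then 7 for 3 periods, then back to 14.
Gain from deviating: (25−14) today; loss: (14−7) in each of the next 3 periods.
No-deviation condition: (14−7)(δ+…+δ^3) ≥ 25−14, i.e. δ+…+δ^3 ≥ 11/7.
At δ = 1/4: δ+…+δ^3 = 0.3281 < 1.5714.
So cooperation is not sustainable.

Yes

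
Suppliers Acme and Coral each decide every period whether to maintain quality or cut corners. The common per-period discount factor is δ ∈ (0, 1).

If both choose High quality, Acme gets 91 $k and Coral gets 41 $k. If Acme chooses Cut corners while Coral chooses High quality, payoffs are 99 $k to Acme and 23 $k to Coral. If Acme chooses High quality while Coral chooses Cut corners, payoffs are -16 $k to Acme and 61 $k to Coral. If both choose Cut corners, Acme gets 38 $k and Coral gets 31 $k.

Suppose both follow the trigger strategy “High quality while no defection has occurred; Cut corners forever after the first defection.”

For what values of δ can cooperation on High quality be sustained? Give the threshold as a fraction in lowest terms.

For Acme: deviation gain 99−91 = 8, per-period punishment loss 91−38 = 53. IC gives δ ≥ 8/61.
For Coral: gain 20, loss 10 per period, so δ ≥ 20/30 = 2/3.
The tighter constraint is Coral's, so cooperation needs δ ≥ 2/3.

2/3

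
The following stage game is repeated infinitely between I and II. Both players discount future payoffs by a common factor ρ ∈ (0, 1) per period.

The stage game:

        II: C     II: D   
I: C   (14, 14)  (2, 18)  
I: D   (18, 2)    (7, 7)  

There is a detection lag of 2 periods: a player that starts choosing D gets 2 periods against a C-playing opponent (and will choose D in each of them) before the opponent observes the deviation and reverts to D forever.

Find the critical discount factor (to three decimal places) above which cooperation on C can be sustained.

0.603

The best deviation is to choose D for all 2 undetected periods, earning 18 each, then 7 forever once detected.
Deviation value: 18(1−ρ^2)/(1−ρ) + 7ρ^2/(1−ρ); cooperation value: 14/(1−ρ).
IC: 14 ≥ 18(1−ρ^2) + 7ρ^2 = 18 − 11ρ^2.
So ρ^2 ≥ 4/11, giving ρ ≥ (4/11)^(1/2) ≈ 0.603.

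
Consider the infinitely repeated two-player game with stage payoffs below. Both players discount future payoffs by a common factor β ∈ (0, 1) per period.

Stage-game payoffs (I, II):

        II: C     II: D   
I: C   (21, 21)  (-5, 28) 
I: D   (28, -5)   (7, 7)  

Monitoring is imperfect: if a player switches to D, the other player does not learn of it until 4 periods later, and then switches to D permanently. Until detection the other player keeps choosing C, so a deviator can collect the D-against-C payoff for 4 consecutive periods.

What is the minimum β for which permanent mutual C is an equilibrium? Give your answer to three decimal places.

0.760

Deviating for the 4 undetected periods gains 28−21 = 7 per period over cooperation, then loses 21−7 = 14 per period forever once punishment starts.
Gain: 7(1 + β + … + β^3); loss: 14·β^4/(1−β).
No profitable deviation ⇔ 7(1−β^4) ≤ 14·β^4, i.e. β^4 ≥ 7/(7+14) = 1/3.
Hence β ≥ (1/3)^(1/4) ≈ 0.760.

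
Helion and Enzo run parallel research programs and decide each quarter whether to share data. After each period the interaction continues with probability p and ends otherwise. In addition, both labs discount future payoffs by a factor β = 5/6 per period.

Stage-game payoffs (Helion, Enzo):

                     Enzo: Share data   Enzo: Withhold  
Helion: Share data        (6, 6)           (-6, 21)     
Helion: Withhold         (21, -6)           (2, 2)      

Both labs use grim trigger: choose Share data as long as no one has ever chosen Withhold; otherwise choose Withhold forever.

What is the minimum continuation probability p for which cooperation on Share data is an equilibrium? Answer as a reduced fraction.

Expected continuation weight on next period's payoff is β·p = 5/6·p, which plays the role of the discount factor.
Cooperation requires 5/6·p ≥ (21−6)/(21−2) = 15/19, hence p ≥ 18/19.

18/19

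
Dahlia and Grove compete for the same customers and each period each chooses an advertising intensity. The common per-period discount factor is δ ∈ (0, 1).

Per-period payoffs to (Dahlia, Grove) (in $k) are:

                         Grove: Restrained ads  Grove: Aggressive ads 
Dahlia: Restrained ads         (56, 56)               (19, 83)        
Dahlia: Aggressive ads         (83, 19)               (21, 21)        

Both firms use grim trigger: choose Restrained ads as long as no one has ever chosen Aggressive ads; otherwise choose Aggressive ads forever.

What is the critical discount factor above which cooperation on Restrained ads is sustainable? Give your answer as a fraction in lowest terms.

One-period gain from deviating is 83 − 56 = 27. The loss is 56 − 21 = 35 in every subsequent period, with present value 35·δ/(1−δ).
Deviation is unprofitable when 35·δ/(1−δ) ≥ 27, i.e. δ/(1−δ) ≥ 27/35.
Equivalently δ ≥ 27/(27+35) = 27/62.

27/62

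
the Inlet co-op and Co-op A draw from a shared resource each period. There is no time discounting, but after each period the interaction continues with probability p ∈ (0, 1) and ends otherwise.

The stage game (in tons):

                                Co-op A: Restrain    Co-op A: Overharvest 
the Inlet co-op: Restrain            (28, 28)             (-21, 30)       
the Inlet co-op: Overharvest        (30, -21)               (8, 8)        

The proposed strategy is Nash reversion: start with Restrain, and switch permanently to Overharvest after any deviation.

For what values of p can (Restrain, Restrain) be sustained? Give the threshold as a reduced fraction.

Expected cooperation value is 28 + p·28 + p²·28 + … = 28/(1−p); deviation gives 30 + p·8/(1−p).
28 ≥ 30(1−p) + 8p ⇒ 22p ≥ 2 ⇒ p ≥ 2/22 = 1/11.

1/11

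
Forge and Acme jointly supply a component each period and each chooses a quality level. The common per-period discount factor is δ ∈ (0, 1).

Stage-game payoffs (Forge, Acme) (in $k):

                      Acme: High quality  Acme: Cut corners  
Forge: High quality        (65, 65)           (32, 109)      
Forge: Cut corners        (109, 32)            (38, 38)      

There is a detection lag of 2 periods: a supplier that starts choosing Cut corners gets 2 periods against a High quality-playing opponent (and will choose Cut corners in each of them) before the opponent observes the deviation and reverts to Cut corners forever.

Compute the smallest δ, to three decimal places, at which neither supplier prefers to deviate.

0.787

A deviator earns 109 for 2 periods, then 38 forever; cooperating earns 65 forever. Multiplying the IC by (1−δ):
65 ≥ 109(1−δ^2) + 38δ^2, so 71·δ^2 ≥ 44 and δ^2 ≥ 44/71.
δ ≥ (44/71)^(1/2) ≈ 0.787.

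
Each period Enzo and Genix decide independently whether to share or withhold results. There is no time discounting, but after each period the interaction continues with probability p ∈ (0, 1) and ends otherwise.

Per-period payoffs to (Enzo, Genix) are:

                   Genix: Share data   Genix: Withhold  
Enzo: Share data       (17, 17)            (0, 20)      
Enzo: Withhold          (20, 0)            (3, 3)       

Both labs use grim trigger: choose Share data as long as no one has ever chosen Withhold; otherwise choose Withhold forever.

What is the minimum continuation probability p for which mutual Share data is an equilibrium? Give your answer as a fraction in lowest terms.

With no time discounting, the continuation probability p plays the role of the discount factor.
Grim-trigger IC: 17/(1−p) ≥ 20 + 3p/(1−p) ⇒ p ≥ (20−17)/(20−3) = 3/17.

3/17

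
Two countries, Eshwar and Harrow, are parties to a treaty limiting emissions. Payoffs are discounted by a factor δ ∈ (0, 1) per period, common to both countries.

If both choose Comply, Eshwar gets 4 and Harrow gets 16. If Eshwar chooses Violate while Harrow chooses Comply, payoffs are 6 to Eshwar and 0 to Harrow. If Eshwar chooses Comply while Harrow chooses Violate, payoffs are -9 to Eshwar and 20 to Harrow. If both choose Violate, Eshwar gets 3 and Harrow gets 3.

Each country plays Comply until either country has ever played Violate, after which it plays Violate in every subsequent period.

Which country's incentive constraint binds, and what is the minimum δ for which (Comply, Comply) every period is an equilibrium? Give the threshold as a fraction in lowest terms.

Eshwar's threshold: (6−4)/(6−3) = 2/3.
Harrow's threshold: (20−16)/(20−3) = 4/17.
2/3 > 4/17, so Eshwar binds and δ* = 2/3.

Eshwar; δ ≥ 2/3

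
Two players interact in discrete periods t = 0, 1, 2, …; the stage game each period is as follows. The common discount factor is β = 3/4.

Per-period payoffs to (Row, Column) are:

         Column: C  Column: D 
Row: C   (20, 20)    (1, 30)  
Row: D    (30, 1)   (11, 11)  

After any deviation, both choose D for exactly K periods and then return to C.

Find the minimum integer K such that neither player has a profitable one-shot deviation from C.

Need Σ_{k=1}^{K} β^k ≥ (30−20)/(20−11) = 1.1111 at β = 3/4.
At K = 1 the sum is 0.7500 < 1.1111; at K = 2 it is 1.3125 ≥ 1.1111.
So the minimum punishment length is K = 2.

2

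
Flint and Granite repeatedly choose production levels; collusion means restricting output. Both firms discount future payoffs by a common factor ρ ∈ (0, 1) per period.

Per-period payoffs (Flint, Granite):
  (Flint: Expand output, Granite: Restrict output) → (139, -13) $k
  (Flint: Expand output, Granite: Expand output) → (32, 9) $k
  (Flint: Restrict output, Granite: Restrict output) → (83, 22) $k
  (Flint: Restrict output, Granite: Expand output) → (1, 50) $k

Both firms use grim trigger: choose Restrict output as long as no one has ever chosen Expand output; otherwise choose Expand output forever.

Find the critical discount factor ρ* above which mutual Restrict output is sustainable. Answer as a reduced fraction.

28/41

Flint's threshold: (139−83)/(139−32) = 56/107.
Granite's threshold: (50−22)/(50−9) = 28/41.
56/107 < 28/41, so Granite binds and ρ* = 28/41.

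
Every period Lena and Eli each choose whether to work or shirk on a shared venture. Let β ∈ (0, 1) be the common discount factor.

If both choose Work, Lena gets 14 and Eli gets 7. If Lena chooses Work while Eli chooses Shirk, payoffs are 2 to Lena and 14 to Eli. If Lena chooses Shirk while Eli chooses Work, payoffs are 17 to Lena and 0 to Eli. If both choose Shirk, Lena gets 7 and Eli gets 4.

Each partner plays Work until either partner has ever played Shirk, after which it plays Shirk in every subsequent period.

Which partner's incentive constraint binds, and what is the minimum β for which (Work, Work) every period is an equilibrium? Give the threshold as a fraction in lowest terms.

For Lena: deviation gain 17−14 = 3, per-period punishment loss 14−7 = 7. IC gives β ≥ 3/10.
For Eli: gain 7, loss 3 per period, so β ≥ 7/10.
The tighter constraint is Eli's, so cooperation needs β ≥ 7/10.

Eli; β ≥ 7/10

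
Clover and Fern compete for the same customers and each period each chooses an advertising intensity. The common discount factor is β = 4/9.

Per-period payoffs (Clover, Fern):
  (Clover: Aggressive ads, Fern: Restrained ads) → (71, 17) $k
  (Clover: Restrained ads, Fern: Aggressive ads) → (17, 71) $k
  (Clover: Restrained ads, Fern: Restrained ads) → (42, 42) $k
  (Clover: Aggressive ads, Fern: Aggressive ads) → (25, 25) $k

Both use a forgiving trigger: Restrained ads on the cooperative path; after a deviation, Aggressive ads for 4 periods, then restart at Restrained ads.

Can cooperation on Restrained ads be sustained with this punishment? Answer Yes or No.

No

Comparing payoff streams over the 5 periods until play realigns: cooperate → 42(1+β+…+β^4); deviate → 71 + 25(β+…+β^4).
Cooperation is sustained iff (42−25)(β+…+β^4) ≥ 71−42.
β+…+β^4 = 4/9·(1−(4/9)^4)/(1−4/9) = 0.7688, and (71−42)/(42−25) = 1.7059.
0.7688 < 1.7059, so cooperation is not sustainable.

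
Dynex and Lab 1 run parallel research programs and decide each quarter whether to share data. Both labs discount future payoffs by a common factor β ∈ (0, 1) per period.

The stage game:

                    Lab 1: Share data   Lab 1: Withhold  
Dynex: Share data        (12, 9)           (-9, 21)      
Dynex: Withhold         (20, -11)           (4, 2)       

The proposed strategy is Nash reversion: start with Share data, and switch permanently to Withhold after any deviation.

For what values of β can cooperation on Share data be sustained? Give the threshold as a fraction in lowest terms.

For Dynex: deviation gain 20−12 = 8, per-period punishment loss 12−4 = 8. IC gives β ≥ 8/16 = 1/2.
For Lab 1: gain 12, loss 7 per period, so β ≥ 12/19.
The tighter constraint is Lab 1's, so cooperation needs β ≥ 12/19.

12/19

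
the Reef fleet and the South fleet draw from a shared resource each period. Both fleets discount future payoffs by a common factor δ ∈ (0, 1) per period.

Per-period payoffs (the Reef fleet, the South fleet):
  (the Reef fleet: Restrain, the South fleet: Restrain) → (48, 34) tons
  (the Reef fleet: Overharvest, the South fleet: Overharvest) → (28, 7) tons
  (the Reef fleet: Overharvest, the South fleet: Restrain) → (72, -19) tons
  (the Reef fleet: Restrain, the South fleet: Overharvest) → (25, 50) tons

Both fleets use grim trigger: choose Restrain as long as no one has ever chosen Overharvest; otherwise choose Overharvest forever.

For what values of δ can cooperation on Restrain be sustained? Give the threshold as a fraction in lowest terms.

6/11

the Reef fleet's threshold: (72−48)/(72−28) = 6/11.
the South fleet's threshold: (50−34)/(50−7) = 16/43.
6/11 > 16/43, so the Reef fleet binds and δ* = 6/11.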